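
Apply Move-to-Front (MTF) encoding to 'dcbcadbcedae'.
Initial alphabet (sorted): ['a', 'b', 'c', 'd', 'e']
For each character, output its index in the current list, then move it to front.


MTF encoding:
'd': index 3 in ['a', 'b', 'c', 'd', 'e'] -> ['d', 'a', 'b', 'c', 'e']
'c': index 3 in ['d', 'a', 'b', 'c', 'e'] -> ['c', 'd', 'a', 'b', 'e']
'b': index 3 in ['c', 'd', 'a', 'b', 'e'] -> ['b', 'c', 'd', 'a', 'e']
'c': index 1 in ['b', 'c', 'd', 'a', 'e'] -> ['c', 'b', 'd', 'a', 'e']
'a': index 3 in ['c', 'b', 'd', 'a', 'e'] -> ['a', 'c', 'b', 'd', 'e']
'd': index 3 in ['a', 'c', 'b', 'd', 'e'] -> ['d', 'a', 'c', 'b', 'e']
'b': index 3 in ['d', 'a', 'c', 'b', 'e'] -> ['b', 'd', 'a', 'c', 'e']
'c': index 3 in ['b', 'd', 'a', 'c', 'e'] -> ['c', 'b', 'd', 'a', 'e']
'e': index 4 in ['c', 'b', 'd', 'a', 'e'] -> ['e', 'c', 'b', 'd', 'a']
'd': index 3 in ['e', 'c', 'b', 'd', 'a'] -> ['d', 'e', 'c', 'b', 'a']
'a': index 4 in ['d', 'e', 'c', 'b', 'a'] -> ['a', 'd', 'e', 'c', 'b']
'e': index 2 in ['a', 'd', 'e', 'c', 'b'] -> ['e', 'a', 'd', 'c', 'b']


Output: [3, 3, 3, 1, 3, 3, 3, 3, 4, 3, 4, 2]


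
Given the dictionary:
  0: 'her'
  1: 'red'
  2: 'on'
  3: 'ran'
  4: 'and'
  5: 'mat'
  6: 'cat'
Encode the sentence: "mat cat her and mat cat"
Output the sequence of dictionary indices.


Look up each word in the dictionary:
  'mat' -> 5
  'cat' -> 6
  'her' -> 0
  'and' -> 4
  'mat' -> 5
  'cat' -> 6

Encoded: [5, 6, 0, 4, 5, 6]


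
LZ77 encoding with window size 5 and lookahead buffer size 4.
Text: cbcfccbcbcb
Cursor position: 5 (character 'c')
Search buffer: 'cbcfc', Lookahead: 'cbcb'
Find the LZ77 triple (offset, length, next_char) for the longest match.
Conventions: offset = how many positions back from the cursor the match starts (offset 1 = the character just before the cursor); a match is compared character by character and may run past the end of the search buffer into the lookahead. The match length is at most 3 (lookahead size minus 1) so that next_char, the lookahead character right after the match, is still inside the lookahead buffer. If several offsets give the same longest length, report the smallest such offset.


Try each offset into the search buffer:
  offset=1 (pos 4, char 'c'): match length 1
  offset=2 (pos 3, char 'f'): match length 0
  offset=3 (pos 2, char 'c'): match length 1
  offset=4 (pos 1, char 'b'): match length 0
  offset=5 (pos 0, char 'c'): match length 3
Longest match has length 3 at offset 5.
next_char = character at position 5 + 3 = 8 -> 'b'

Best match: offset=5, length=3 (matching 'cbc' starting at position 0)
LZ77 triple: (5, 3, 'b')


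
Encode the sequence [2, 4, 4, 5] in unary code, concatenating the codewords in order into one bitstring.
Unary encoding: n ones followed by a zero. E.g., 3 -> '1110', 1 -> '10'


Encode each number as n ones followed by a terminating 0:
  2 -> 110 (3 bits)
  4 -> 11110 (5 bits)
  4 -> 11110 (5 bits)
  5 -> 111110 (6 bits)
Total length = 3 + 5 + 5 + 6 = 19 bits.

Unary([2, 4, 4, 5]) = 1101111011110111110 (19 bits)


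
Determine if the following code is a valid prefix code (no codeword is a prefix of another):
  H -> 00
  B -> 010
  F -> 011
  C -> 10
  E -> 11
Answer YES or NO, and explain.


Checking each pair (does one codeword prefix another?):
  H='00' vs B='010': no prefix
  H='00' vs F='011': no prefix
  H='00' vs C='10': no prefix
  H='00' vs E='11': no prefix
  B='010' vs H='00': no prefix
  B='010' vs F='011': no prefix
  B='010' vs C='10': no prefix
  B='010' vs E='11': no prefix
  F='011' vs H='00': no prefix
  F='011' vs B='010': no prefix
  F='011' vs C='10': no prefix
  F='011' vs E='11': no prefix
  C='10' vs H='00': no prefix
  C='10' vs B='010': no prefix
  C='10' vs F='011': no prefix
  C='10' vs E='11': no prefix
  E='11' vs H='00': no prefix
  E='11' vs B='010': no prefix
  E='11' vs F='011': no prefix
  E='11' vs C='10': no prefix
No violation found over all pairs.

YES -- this is a valid prefix code. No codeword is a prefix of any other codeword.


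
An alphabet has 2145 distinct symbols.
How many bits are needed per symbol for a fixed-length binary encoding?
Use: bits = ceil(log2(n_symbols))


log2(2145) = 11.0668
Bracket: 2^11 = 2048 < 2145 <= 2^12 = 4096
So ceil(log2(2145)) = 12

bits = ceil(log2(2145)) = ceil(11.0668) = 12 bits


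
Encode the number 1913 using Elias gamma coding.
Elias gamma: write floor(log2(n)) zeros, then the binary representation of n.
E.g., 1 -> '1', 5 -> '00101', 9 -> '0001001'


num_bits = floor(log2(1913)) + 1 = 11
leading_zeros = num_bits - 1 = 10
binary(1913) = 11101111001

Elias gamma(1913) = '0000000000' + '11101111001' = 000000000011101111001 (21 bits)


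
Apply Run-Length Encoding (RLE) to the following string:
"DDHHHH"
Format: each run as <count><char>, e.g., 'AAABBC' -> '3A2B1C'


Scanning runs left to right:
  i=0: run of 'D' x 2 -> '2D'
  i=2: run of 'H' x 4 -> '4H'

RLE = 2D4H


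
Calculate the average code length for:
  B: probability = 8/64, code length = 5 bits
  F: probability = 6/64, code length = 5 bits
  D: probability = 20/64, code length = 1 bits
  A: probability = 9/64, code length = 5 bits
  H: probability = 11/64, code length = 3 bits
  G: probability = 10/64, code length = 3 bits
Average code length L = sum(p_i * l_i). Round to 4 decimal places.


Weighted contributions p_i * l_i:
  B: (8/64) * 5 = 40/64
  F: (6/64) * 5 = 30/64
  D: (20/64) * 1 = 20/64
  A: (9/64) * 5 = 45/64
  H: (11/64) * 3 = 33/64
  G: (10/64) * 3 = 30/64
Sum = (40 + 30 + 20 + 45 + 33 + 30)/64 = 198/64

L = 198/64 = 3.0938 bits/symbol


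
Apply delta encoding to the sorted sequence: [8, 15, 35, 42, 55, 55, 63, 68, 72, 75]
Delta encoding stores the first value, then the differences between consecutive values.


First value: 8
Deltas:
  15 - 8 = 7
  35 - 15 = 20
  42 - 35 = 7
  55 - 42 = 13
  55 - 55 = 0
  63 - 55 = 8
  68 - 63 = 5
  72 - 68 = 4
  75 - 72 = 3


Delta encoded: [8, 7, 20, 7, 13, 0, 8, 5, 4, 3]


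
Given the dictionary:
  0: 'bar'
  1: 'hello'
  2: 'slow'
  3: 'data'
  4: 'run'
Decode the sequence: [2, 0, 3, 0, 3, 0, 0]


Look up each index in the dictionary:
  2 -> 'slow'
  0 -> 'bar'
  3 -> 'data'
  0 -> 'bar'
  3 -> 'data'
  0 -> 'bar'
  0 -> 'bar'

Decoded: "slow bar data bar data bar bar"


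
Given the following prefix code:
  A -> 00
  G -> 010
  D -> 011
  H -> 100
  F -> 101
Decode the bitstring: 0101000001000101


Decoding step by step:
Bits 010 -> G
Bits 100 -> H
Bits 00 -> A
Bits 010 -> G
Bits 00 -> A
Bits 101 -> F


Decoded message: GHAGAF


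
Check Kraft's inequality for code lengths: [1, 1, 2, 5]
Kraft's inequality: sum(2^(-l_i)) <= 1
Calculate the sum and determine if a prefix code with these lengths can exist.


Sum = 2^(-1) + 2^(-1) + 2^(-2) + 2^(-5)
    = 0.5 + 0.5 + 0.25 + 0.03125
    = 41/32 = 1.28125
Since 1.28125 > 1, Kraft's inequality is NOT satisfied.
A prefix code with these lengths CANNOT exist.

Kraft sum = 1.28125. Not satisfied.


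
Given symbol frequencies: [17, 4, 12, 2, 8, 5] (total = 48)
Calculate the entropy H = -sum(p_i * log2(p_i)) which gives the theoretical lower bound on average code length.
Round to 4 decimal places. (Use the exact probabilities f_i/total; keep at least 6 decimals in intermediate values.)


Per-symbol terms -p_i * log2(p_i) with p_i = f_i/48:
  p = 17/48 = 0.354167: log2(p) = -1.497500, -p*log2(p) = 0.530364
  p = 4/48 = 0.083333: log2(p) = -3.584963, -p*log2(p) = 0.298747
  p = 12/48 = 0.250000: log2(p) = -2.000000, -p*log2(p) = 0.500000
  p = 2/48 = 0.041667: log2(p) = -4.584963, -p*log2(p) = 0.191040
  p = 8/48 = 0.166667: log2(p) = -2.584963, -p*log2(p) = 0.430827
  p = 5/48 = 0.104167: log2(p) = -3.263034, -p*log2(p) = 0.339899
H = 0.530364 + 0.298747 + 0.500000 + 0.191040 + 0.430827 + 0.339899 = 2.290877

H = 2.2909 bits/symbol


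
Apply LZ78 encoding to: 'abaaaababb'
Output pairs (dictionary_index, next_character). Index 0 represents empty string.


LZ78 encoding steps:
Dictionary: {0: ''}
Step 1: w='' (idx 0), next='a' -> output (0, 'a'), add 'a' as idx 1
Step 2: w='' (idx 0), next='b' -> output (0, 'b'), add 'b' as idx 2
Step 3: w='a' (idx 1), next='a' -> output (1, 'a'), add 'aa' as idx 3
Step 4: w='aa' (idx 3), next='b' -> output (3, 'b'), add 'aab' as idx 4
Step 5: w='a' (idx 1), next='b' -> output (1, 'b'), add 'ab' as idx 5
Step 6: w='b' (idx 2), end of input -> output (2, '')


Encoded: [(0, 'a'), (0, 'b'), (1, 'a'), (3, 'b'), (1, 'b'), (2, '')]


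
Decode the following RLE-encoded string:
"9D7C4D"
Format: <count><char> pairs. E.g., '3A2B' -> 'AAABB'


Expanding each <count><char> pair:
  9D -> 'DDDDDDDDD'
  7C -> 'CCCCCCC'
  4D -> 'DDDD'

Decoded = DDDDDDDDDCCCCCCCDDDD


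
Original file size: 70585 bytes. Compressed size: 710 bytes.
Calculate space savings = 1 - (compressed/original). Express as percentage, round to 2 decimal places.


ratio = compressed/original = 710/70585 = 0.010059
savings = 1 - ratio = 1 - 0.010059 = 0.989941
as a percentage: 0.989941 * 100 = 98.99%

Space savings = 1 - 710/70585 = 98.99%


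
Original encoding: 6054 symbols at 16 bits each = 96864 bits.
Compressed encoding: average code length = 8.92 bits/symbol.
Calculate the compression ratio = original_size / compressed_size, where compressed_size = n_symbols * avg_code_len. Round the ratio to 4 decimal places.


original_size = n_symbols * orig_bits = 6054 * 16 = 96864 bits
compressed_size = n_symbols * avg_code_len = 6054 * 8.92 = 54001.68 bits
ratio = original_size / compressed_size = 96864 / 54001.68 = 1.7937

Compression ratio = 1.7937


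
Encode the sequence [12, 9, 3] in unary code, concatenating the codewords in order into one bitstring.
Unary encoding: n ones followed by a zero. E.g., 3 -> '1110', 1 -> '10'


Encode each number as n ones followed by a terminating 0:
  12 -> 1111111111110 (13 bits)
  9 -> 1111111110 (10 bits)
  3 -> 1110 (4 bits)
Total length = 13 + 10 + 4 = 27 bits.

Unary([12, 9, 3]) = 111111111111011111111101110 (27 bits)


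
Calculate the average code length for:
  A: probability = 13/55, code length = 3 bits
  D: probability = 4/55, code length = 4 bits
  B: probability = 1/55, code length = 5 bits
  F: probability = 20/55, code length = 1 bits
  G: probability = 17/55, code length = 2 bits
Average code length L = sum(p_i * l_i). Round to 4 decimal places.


Weighted contributions p_i * l_i:
  A: (13/55) * 3 = 39/55
  D: (4/55) * 4 = 16/55
  B: (1/55) * 5 = 5/55
  F: (20/55) * 1 = 20/55
  G: (17/55) * 2 = 34/55
Sum = (39 + 16 + 5 + 20 + 34)/55 = 114/55

L = 114/55 = 2.0727 bits/symbol


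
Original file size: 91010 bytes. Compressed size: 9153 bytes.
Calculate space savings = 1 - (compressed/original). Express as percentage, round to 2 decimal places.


ratio = compressed/original = 9153/91010 = 0.100571
savings = 1 - ratio = 1 - 0.100571 = 0.899429
as a percentage: 0.899429 * 100 = 89.94%

Space savings = 1 - 9153/91010 = 89.94%


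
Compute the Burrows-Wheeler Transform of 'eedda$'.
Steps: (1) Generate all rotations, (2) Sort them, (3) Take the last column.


Rotations (sorted):
  0: $eedda -> last char: a
  1: a$eedd -> last char: d
  2: da$eed -> last char: d
  3: dda$ee -> last char: e
  4: edda$e -> last char: e
  5: eedda$ -> last char: $


BWT = addee$


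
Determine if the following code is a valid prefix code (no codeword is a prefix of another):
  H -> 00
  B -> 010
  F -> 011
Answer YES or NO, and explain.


Checking each pair (does one codeword prefix another?):
  H='00' vs B='010': no prefix
  H='00' vs F='011': no prefix
  B='010' vs H='00': no prefix
  B='010' vs F='011': no prefix
  F='011' vs H='00': no prefix
  F='011' vs B='010': no prefix
No violation found over all pairs.

YES -- this is a valid prefix code. No codeword is a prefix of any other codeword.


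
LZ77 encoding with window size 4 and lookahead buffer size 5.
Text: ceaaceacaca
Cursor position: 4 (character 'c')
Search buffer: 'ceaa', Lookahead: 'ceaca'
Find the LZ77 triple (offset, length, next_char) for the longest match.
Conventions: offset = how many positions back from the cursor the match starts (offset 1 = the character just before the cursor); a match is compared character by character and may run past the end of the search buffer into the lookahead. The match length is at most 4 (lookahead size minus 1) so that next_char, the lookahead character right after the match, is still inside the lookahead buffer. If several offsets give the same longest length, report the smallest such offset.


Try each offset into the search buffer:
  offset=1 (pos 3, char 'a'): match length 0
  offset=2 (pos 2, char 'a'): match length 0
  offset=3 (pos 1, char 'e'): match length 0
  offset=4 (pos 0, char 'c'): match length 3
Longest match has length 3 at offset 4.
next_char = character at position 4 + 3 = 7 -> 'c'

Best match: offset=4, length=3 (matching 'cea' starting at position 0)
LZ77 triple: (4, 3, 'c')


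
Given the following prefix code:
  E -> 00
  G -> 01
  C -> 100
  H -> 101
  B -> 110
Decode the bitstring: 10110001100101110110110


Decoding step by step:
Bits 101 -> H
Bits 100 -> C
Bits 01 -> G
Bits 100 -> C
Bits 101 -> H
Bits 110 -> B
Bits 110 -> B
Bits 110 -> B


Decoded message: HCGCHBBB


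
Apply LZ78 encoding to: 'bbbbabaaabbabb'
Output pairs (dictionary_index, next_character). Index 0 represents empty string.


LZ78 encoding steps:
Dictionary: {0: ''}
Step 1: w='' (idx 0), next='b' -> output (0, 'b'), add 'b' as idx 1
Step 2: w='b' (idx 1), next='b' -> output (1, 'b'), add 'bb' as idx 2
Step 3: w='b' (idx 1), next='a' -> output (1, 'a'), add 'ba' as idx 3
Step 4: w='ba' (idx 3), next='a' -> output (3, 'a'), add 'baa' as idx 4
Step 5: w='' (idx 0), next='a' -> output (0, 'a'), add 'a' as idx 5
Step 6: w='bb' (idx 2), next='a' -> output (2, 'a'), add 'bba' as idx 6
Step 7: w='bb' (idx 2), end of input -> output (2, '')


Encoded: [(0, 'b'), (1, 'b'), (1, 'a'), (3, 'a'), (0, 'a'), (2, 'a'), (2, '')]


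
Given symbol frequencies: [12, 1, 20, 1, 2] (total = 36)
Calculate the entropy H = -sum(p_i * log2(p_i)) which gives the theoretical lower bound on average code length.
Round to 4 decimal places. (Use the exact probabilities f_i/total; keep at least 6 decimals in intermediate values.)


Per-symbol terms -p_i * log2(p_i) with p_i = f_i/36:
  p = 12/36 = 0.333333: log2(p) = -1.584963, -p*log2(p) = 0.528321
  p = 1/36 = 0.027778: log2(p) = -5.169925, -p*log2(p) = 0.143609
  p = 20/36 = 0.555556: log2(p) = -0.847997, -p*log2(p) = 0.471109
  p = 1/36 = 0.027778: log2(p) = -5.169925, -p*log2(p) = 0.143609
  p = 2/36 = 0.055556: log2(p) = -4.169925, -p*log2(p) = 0.231663
H = 0.528321 + 0.143609 + 0.471109 + 0.143609 + 0.231663 = 1.518311

H = 1.5183 bits/symbol


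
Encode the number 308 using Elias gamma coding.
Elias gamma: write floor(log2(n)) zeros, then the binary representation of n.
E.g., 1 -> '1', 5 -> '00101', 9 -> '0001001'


num_bits = floor(log2(308)) + 1 = 9
leading_zeros = num_bits - 1 = 8
binary(308) = 100110100

Elias gamma(308) = '00000000' + '100110100' = 00000000100110100 (17 bits)


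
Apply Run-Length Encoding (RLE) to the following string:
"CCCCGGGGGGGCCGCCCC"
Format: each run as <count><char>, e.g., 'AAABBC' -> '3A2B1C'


Scanning runs left to right:
  i=0: run of 'C' x 4 -> '4C'
  i=4: run of 'G' x 7 -> '7G'
  i=11: run of 'C' x 2 -> '2C'
  i=13: run of 'G' x 1 -> '1G'
  i=14: run of 'C' x 4 -> '4C'

RLE = 4C7G2C1G4C


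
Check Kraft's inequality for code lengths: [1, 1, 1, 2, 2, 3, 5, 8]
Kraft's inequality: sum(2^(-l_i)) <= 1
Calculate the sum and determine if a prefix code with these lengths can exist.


Sum = 2^(-1) + 2^(-1) + 2^(-1) + 2^(-2) + 2^(-2) + 2^(-3) + 2^(-5) + 2^(-8)
    = 0.5 + 0.5 + 0.5 + 0.25 + 0.25 + 0.125 + 0.03125 + 0.00390625
    = 553/256 = 2.16015625
Since 2.16015625 > 1, Kraft's inequality is NOT satisfied.
A prefix code with these lengths CANNOT exist.

Kraft sum = 2.16015625. Not satisfied.


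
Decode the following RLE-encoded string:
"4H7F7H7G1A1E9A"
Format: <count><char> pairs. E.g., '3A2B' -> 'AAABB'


Expanding each <count><char> pair:
  4H -> 'HHHH'
  7F -> 'FFFFFFF'
  7H -> 'HHHHHHH'
  7G -> 'GGGGGGG'
  1A -> 'A'
  1E -> 'E'
  9A -> 'AAAAAAAAA'

Decoded = HHHHFFFFFFFHHHHHHHGGGGGGGAEAAAAAAAAA


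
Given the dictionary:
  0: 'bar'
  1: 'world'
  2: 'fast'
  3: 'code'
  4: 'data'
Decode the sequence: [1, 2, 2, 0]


Look up each index in the dictionary:
  1 -> 'world'
  2 -> 'fast'
  2 -> 'fast'
  0 -> 'bar'

Decoded: "world fast fast bar"


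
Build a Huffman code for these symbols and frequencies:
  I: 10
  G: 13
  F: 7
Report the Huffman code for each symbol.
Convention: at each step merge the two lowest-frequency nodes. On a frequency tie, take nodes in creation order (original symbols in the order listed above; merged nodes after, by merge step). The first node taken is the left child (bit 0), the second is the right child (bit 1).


Huffman tree construction:
Step 1: Merge F(7) + I(10) = 17
Step 2: Merge G(13) + (F+I)(17) = 30
Read each symbol's code off the tree from the root (left child = 0, right child = 1).

Codes:
  I: 11 (length 2)
  G: 0 (length 1)
  F: 10 (length 2)
Average code length: 47/30 = 1.5667 bits/symbol


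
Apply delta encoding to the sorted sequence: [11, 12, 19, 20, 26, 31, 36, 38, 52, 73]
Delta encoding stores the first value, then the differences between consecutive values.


First value: 11
Deltas:
  12 - 11 = 1
  19 - 12 = 7
  20 - 19 = 1
  26 - 20 = 6
  31 - 26 = 5
  36 - 31 = 5
  38 - 36 = 2
  52 - 38 = 14
  73 - 52 = 21


Delta encoded: [11, 1, 7, 1, 6, 5, 5, 2, 14, 21]


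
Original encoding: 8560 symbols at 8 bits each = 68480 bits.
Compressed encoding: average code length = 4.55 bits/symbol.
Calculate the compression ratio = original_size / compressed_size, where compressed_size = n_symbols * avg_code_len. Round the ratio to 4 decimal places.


original_size = n_symbols * orig_bits = 8560 * 8 = 68480 bits
compressed_size = n_symbols * avg_code_len = 8560 * 4.55 = 38948.0 bits
ratio = original_size / compressed_size = 68480 / 38948.0 = 1.7582

Compression ratio = 1.7582


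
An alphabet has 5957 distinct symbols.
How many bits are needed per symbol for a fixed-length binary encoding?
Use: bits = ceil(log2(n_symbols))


log2(5957) = 12.5404
Bracket: 2^12 = 4096 < 5957 <= 2^13 = 8192
So ceil(log2(5957)) = 13

bits = ceil(log2(5957)) = ceil(12.5404) = 13 bits


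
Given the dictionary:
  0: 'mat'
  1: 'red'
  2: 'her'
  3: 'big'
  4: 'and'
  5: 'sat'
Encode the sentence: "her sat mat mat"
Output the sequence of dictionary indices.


Look up each word in the dictionary:
  'her' -> 2
  'sat' -> 5
  'mat' -> 0
  'mat' -> 0

Encoded: [2, 5, 0, 0]


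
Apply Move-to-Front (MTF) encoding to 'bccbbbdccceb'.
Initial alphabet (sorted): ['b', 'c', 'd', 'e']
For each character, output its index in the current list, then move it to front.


MTF encoding:
'b': index 0 in ['b', 'c', 'd', 'e'] -> ['b', 'c', 'd', 'e']
'c': index 1 in ['b', 'c', 'd', 'e'] -> ['c', 'b', 'd', 'e']
'c': index 0 in ['c', 'b', 'd', 'e'] -> ['c', 'b', 'd', 'e']
'b': index 1 in ['c', 'b', 'd', 'e'] -> ['b', 'c', 'd', 'e']
'b': index 0 in ['b', 'c', 'd', 'e'] -> ['b', 'c', 'd', 'e']
'b': index 0 in ['b', 'c', 'd', 'e'] -> ['b', 'c', 'd', 'e']
'd': index 2 in ['b', 'c', 'd', 'e'] -> ['d', 'b', 'c', 'e']
'c': index 2 in ['d', 'b', 'c', 'e'] -> ['c', 'd', 'b', 'e']
'c': index 0 in ['c', 'd', 'b', 'e'] -> ['c', 'd', 'b', 'e']
'c': index 0 in ['c', 'd', 'b', 'e'] -> ['c', 'd', 'b', 'e']
'e': index 3 in ['c', 'd', 'b', 'e'] -> ['e', 'c', 'd', 'b']
'b': index 3 in ['e', 'c', 'd', 'b'] -> ['b', 'e', 'c', 'd']


Output: [0, 1, 0, 1, 0, 0, 2, 2, 0, 0, 3, 3]


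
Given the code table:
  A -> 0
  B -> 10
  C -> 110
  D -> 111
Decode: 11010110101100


Decoding:
110 -> C
10 -> B
110 -> C
10 -> B
110 -> C
0 -> A


Result: CBCBCA


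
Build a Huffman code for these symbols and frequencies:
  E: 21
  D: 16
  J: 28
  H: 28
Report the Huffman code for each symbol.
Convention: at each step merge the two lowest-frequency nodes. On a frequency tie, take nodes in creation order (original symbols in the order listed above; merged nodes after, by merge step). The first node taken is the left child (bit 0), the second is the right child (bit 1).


Huffman tree construction:
Step 1: Merge D(16) + E(21) = 37
Step 2: Merge J(28) + H(28) = 56
Step 3: Merge (D+E)(37) + (J+H)(56) = 93
Read each symbol's code off the tree from the root (left child = 0, right child = 1).

Codes:
  E: 01 (length 2)
  D: 00 (length 2)
  J: 10 (length 2)
  H: 11 (length 2)
Average code length: 186/93 = 2.0000 bits/symbol


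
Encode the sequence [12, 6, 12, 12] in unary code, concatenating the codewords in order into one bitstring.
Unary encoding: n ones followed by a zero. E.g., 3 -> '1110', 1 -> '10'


Encode each number as n ones followed by a terminating 0:
  12 -> 1111111111110 (13 bits)
  6 -> 1111110 (7 bits)
  12 -> 1111111111110 (13 bits)
  12 -> 1111111111110 (13 bits)
Total length = 13 + 7 + 13 + 13 = 46 bits.

Unary([12, 6, 12, 12]) = 1111111111110111111011111111111101111111111110 (46 bits)


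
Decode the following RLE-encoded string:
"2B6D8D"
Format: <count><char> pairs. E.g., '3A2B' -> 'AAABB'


Expanding each <count><char> pair:
  2B -> 'BB'
  6D -> 'DDDDDD'
  8D -> 'DDDDDDDD'

Decoded = BBDDDDDDDDDDDDDD


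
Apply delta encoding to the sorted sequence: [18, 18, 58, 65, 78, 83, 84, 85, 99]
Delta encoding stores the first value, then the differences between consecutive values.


First value: 18
Deltas:
  18 - 18 = 0
  58 - 18 = 40
  65 - 58 = 7
  78 - 65 = 13
  83 - 78 = 5
  84 - 83 = 1
  85 - 84 = 1
  99 - 85 = 14


Delta encoded: [18, 0, 40, 7, 13, 5, 1, 1, 14]


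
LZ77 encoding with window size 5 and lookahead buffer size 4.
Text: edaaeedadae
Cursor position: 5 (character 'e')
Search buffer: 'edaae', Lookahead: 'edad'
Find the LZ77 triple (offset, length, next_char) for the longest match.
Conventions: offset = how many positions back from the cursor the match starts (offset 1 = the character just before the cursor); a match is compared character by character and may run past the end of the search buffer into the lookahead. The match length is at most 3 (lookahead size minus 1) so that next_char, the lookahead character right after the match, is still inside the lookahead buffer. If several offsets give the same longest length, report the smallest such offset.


Try each offset into the search buffer:
  offset=1 (pos 4, char 'e'): match length 1
  offset=2 (pos 3, char 'a'): match length 0
  offset=3 (pos 2, char 'a'): match length 0
  offset=4 (pos 1, char 'd'): match length 0
  offset=5 (pos 0, char 'e'): match length 3
Longest match has length 3 at offset 5.
next_char = character at position 5 + 3 = 8 -> 'd'

Best match: offset=5, length=3 (matching 'eda' starting at position 0)
LZ77 triple: (5, 3, 'd')


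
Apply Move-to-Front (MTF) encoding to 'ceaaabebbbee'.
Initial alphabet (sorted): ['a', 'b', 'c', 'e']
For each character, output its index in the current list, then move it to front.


MTF encoding:
'c': index 2 in ['a', 'b', 'c', 'e'] -> ['c', 'a', 'b', 'e']
'e': index 3 in ['c', 'a', 'b', 'e'] -> ['e', 'c', 'a', 'b']
'a': index 2 in ['e', 'c', 'a', 'b'] -> ['a', 'e', 'c', 'b']
'a': index 0 in ['a', 'e', 'c', 'b'] -> ['a', 'e', 'c', 'b']
'a': index 0 in ['a', 'e', 'c', 'b'] -> ['a', 'e', 'c', 'b']
'b': index 3 in ['a', 'e', 'c', 'b'] -> ['b', 'a', 'e', 'c']
'e': index 2 in ['b', 'a', 'e', 'c'] -> ['e', 'b', 'a', 'c']
'b': index 1 in ['e', 'b', 'a', 'c'] -> ['b', 'e', 'a', 'c']
'b': index 0 in ['b', 'e', 'a', 'c'] -> ['b', 'e', 'a', 'c']
'b': index 0 in ['b', 'e', 'a', 'c'] -> ['b', 'e', 'a', 'c']
'e': index 1 in ['b', 'e', 'a', 'c'] -> ['e', 'b', 'a', 'c']
'e': index 0 in ['e', 'b', 'a', 'c'] -> ['e', 'b', 'a', 'c']


Output: [2, 3, 2, 0, 0, 3, 2, 1, 0, 0, 1, 0]


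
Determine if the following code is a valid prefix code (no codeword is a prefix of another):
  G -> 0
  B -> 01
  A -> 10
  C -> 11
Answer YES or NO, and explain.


Checking each pair (does one codeword prefix another?):
  G='0' vs B='01': prefix -- VIOLATION

NO -- this is NOT a valid prefix code. G (0) is a prefix of B (01).


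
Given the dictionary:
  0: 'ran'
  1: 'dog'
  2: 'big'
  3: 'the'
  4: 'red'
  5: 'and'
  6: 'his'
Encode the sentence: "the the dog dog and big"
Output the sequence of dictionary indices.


Look up each word in the dictionary:
  'the' -> 3
  'the' -> 3
  'dog' -> 1
  'dog' -> 1
  'and' -> 5
  'big' -> 2

Encoded: [3, 3, 1, 1, 5, 2]


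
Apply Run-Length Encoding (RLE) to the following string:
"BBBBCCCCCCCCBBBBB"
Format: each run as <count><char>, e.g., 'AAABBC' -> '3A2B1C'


Scanning runs left to right:
  i=0: run of 'B' x 4 -> '4B'
  i=4: run of 'C' x 8 -> '8C'
  i=12: run of 'B' x 5 -> '5B'

RLE = 4B8C5B


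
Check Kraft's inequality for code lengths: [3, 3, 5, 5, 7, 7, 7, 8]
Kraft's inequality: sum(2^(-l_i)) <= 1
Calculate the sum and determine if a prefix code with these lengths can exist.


Sum = 2^(-3) + 2^(-3) + 2^(-5) + 2^(-5) + 2^(-7) + 2^(-7) + 2^(-7) + 2^(-8)
    = 0.125 + 0.125 + 0.03125 + 0.03125 + 0.0078125 + 0.0078125 + 0.0078125 + 0.00390625
    = 87/256 = 0.33984375
Since 0.33984375 <= 1, Kraft's inequality IS satisfied.
A prefix code with these lengths CAN exist.

Kraft sum = 0.33984375. Satisfied.


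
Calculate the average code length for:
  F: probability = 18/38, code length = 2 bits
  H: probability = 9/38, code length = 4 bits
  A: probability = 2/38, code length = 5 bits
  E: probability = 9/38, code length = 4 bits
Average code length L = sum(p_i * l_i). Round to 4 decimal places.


Weighted contributions p_i * l_i:
  F: (18/38) * 2 = 36/38
  H: (9/38) * 4 = 36/38
  A: (2/38) * 5 = 10/38
  E: (9/38) * 4 = 36/38
Sum = (36 + 36 + 10 + 36)/38 = 118/38

L = 118/38 = 3.1053 bits/symbol


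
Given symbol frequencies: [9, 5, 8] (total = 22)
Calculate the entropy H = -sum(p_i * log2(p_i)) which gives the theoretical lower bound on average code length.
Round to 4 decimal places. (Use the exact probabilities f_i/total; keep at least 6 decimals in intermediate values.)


Per-symbol terms -p_i * log2(p_i) with p_i = f_i/22:
  p = 9/22 = 0.409091: log2(p) = -1.289507, -p*log2(p) = 0.527525
  p = 5/22 = 0.227273: log2(p) = -2.137504, -p*log2(p) = 0.485796
  p = 8/22 = 0.363636: log2(p) = -1.459432, -p*log2(p) = 0.530702
H = 0.527525 + 0.485796 + 0.530702 = 1.544023

H = 1.544 bits/symbol


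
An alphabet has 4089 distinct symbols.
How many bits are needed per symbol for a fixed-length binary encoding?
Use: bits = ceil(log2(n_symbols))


log2(4089) = 11.9975
Bracket: 2^11 = 2048 < 4089 <= 2^12 = 4096
So ceil(log2(4089)) = 12

bits = ceil(log2(4089)) = ceil(11.9975) = 12 bits


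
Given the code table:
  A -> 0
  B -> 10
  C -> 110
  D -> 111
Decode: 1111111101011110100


Decoding:
111 -> D
111 -> D
110 -> C
10 -> B
111 -> D
10 -> B
10 -> B
0 -> A


Result: DDCBDBBA


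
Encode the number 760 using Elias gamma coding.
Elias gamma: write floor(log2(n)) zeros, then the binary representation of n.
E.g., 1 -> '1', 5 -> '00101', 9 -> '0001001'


num_bits = floor(log2(760)) + 1 = 10
leading_zeros = num_bits - 1 = 9
binary(760) = 1011111000

Elias gamma(760) = '000000000' + '1011111000' = 0000000001011111000 (19 bits)


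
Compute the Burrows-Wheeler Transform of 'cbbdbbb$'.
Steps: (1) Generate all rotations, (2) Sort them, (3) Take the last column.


Rotations (sorted):
  0: $cbbdbbb -> last char: b
  1: b$cbbdbb -> last char: b
  2: bb$cbbdb -> last char: b
  3: bbb$cbbd -> last char: d
  4: bbdbbb$c -> last char: c
  5: bdbbb$cb -> last char: b
  6: cbbdbbb$ -> last char: $
  7: dbbb$cbb -> last char: b


BWT = bbbdcb$b


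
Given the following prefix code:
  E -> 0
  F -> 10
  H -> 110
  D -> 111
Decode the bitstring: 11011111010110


Decoding step by step:
Bits 110 -> H
Bits 111 -> D
Bits 110 -> H
Bits 10 -> F
Bits 110 -> H


Decoded message: HDHFH


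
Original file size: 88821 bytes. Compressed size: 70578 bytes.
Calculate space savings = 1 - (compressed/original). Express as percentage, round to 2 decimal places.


ratio = compressed/original = 70578/88821 = 0.794609
savings = 1 - ratio = 1 - 0.794609 = 0.205391
as a percentage: 0.205391 * 100 = 20.54%

Space savings = 1 - 70578/88821 = 20.54%


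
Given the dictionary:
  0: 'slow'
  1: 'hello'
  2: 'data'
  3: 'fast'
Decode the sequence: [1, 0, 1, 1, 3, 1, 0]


Look up each index in the dictionary:
  1 -> 'hello'
  0 -> 'slow'
  1 -> 'hello'
  1 -> 'hello'
  3 -> 'fast'
  1 -> 'hello'
  0 -> 'slow'

Decoded: "hello slow hello hello fast hello slow"


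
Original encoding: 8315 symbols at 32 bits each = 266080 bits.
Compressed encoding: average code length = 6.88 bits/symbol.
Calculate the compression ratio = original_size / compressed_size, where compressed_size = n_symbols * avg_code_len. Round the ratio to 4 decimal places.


original_size = n_symbols * orig_bits = 8315 * 32 = 266080 bits
compressed_size = n_symbols * avg_code_len = 8315 * 6.88 = 57207.2 bits
ratio = original_size / compressed_size = 266080 / 57207.2 = 4.6512

Compression ratio = 4.6512


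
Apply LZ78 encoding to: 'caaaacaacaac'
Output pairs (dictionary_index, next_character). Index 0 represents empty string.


LZ78 encoding steps:
Dictionary: {0: ''}
Step 1: w='' (idx 0), next='c' -> output (0, 'c'), add 'c' as idx 1
Step 2: w='' (idx 0), next='a' -> output (0, 'a'), add 'a' as idx 2
Step 3: w='a' (idx 2), next='a' -> output (2, 'a'), add 'aa' as idx 3
Step 4: w='a' (idx 2), next='c' -> output (2, 'c'), add 'ac' as idx 4
Step 5: w='aa' (idx 3), next='c' -> output (3, 'c'), add 'aac' as idx 5
Step 6: w='aac' (idx 5), end of input -> output (5, '')


Encoded: [(0, 'c'), (0, 'a'), (2, 'a'), (2, 'c'), (3, 'c'), (5, '')]


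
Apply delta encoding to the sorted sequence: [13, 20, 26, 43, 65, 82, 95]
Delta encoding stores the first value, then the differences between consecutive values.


First value: 13
Deltas:
  20 - 13 = 7
  26 - 20 = 6
  43 - 26 = 17
  65 - 43 = 22
  82 - 65 = 17
  95 - 82 = 13


Delta encoded: [13, 7, 6, 17, 22, 17, 13]


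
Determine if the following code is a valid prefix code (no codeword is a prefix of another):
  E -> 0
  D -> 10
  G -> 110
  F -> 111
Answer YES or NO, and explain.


Checking each pair (does one codeword prefix another?):
  E='0' vs D='10': no prefix
  E='0' vs G='110': no prefix
  E='0' vs F='111': no prefix
  D='10' vs E='0': no prefix
  D='10' vs G='110': no prefix
  D='10' vs F='111': no prefix
  G='110' vs E='0': no prefix
  G='110' vs D='10': no prefix
  G='110' vs F='111': no prefix
  F='111' vs E='0': no prefix
  F='111' vs D='10': no prefix
  F='111' vs G='110': no prefix
No violation found over all pairs.

YES -- this is a valid prefix code. No codeword is a prefix of any other codeword.


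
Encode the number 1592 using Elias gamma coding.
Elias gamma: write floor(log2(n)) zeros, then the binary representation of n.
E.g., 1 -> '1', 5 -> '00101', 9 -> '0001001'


num_bits = floor(log2(1592)) + 1 = 11
leading_zeros = num_bits - 1 = 10
binary(1592) = 11000111000

Elias gamma(1592) = '0000000000' + '11000111000' = 000000000011000111000 (21 bits)


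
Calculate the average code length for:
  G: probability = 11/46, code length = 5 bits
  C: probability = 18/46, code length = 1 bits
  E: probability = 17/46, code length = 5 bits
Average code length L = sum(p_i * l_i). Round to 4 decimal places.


Weighted contributions p_i * l_i:
  G: (11/46) * 5 = 55/46
  C: (18/46) * 1 = 18/46
  E: (17/46) * 5 = 85/46
Sum = (55 + 18 + 85)/46 = 158/46

L = 158/46 = 3.4348 bits/symbol


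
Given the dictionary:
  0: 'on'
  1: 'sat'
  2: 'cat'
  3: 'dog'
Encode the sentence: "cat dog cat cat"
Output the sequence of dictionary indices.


Look up each word in the dictionary:
  'cat' -> 2
  'dog' -> 3
  'cat' -> 2
  'cat' -> 2

Encoded: [2, 3, 2, 2]


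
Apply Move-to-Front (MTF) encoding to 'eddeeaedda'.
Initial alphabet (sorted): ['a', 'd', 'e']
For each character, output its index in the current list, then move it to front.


MTF encoding:
'e': index 2 in ['a', 'd', 'e'] -> ['e', 'a', 'd']
'd': index 2 in ['e', 'a', 'd'] -> ['d', 'e', 'a']
'd': index 0 in ['d', 'e', 'a'] -> ['d', 'e', 'a']
'e': index 1 in ['d', 'e', 'a'] -> ['e', 'd', 'a']
'e': index 0 in ['e', 'd', 'a'] -> ['e', 'd', 'a']
'a': index 2 in ['e', 'd', 'a'] -> ['a', 'e', 'd']
'e': index 1 in ['a', 'e', 'd'] -> ['e', 'a', 'd']
'd': index 2 in ['e', 'a', 'd'] -> ['d', 'e', 'a']
'd': index 0 in ['d', 'e', 'a'] -> ['d', 'e', 'a']
'a': index 2 in ['d', 'e', 'a'] -> ['a', 'd', 'e']


Output: [2, 2, 0, 1, 0, 2, 1, 2, 0, 2]


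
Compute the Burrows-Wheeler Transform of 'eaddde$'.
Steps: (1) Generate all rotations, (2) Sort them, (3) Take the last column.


Rotations (sorted):
  0: $eaddde -> last char: e
  1: addde$e -> last char: e
  2: ddde$ea -> last char: a
  3: dde$ead -> last char: d
  4: de$eadd -> last char: d
  5: e$eaddd -> last char: d
  6: eaddde$ -> last char: $


BWT = eeaddd$


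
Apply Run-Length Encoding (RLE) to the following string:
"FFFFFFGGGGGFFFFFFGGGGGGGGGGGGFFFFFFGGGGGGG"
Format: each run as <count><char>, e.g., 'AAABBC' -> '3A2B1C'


Scanning runs left to right:
  i=0: run of 'F' x 6 -> '6F'
  i=6: run of 'G' x 5 -> '5G'
  i=11: run of 'F' x 6 -> '6F'
  i=17: run of 'G' x 12 -> '12G'
  i=29: run of 'F' x 6 -> '6F'
  i=35: run of 'G' x 7 -> '7G'

RLE = 6F5G6F12G6F7G


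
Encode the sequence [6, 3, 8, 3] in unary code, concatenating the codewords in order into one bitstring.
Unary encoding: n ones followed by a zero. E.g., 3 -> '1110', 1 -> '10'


Encode each number as n ones followed by a terminating 0:
  6 -> 1111110 (7 bits)
  3 -> 1110 (4 bits)
  8 -> 111111110 (9 bits)
  3 -> 1110 (4 bits)
Total length = 7 + 4 + 9 + 4 = 24 bits.

Unary([6, 3, 8, 3]) = 111111011101111111101110 (24 bits)


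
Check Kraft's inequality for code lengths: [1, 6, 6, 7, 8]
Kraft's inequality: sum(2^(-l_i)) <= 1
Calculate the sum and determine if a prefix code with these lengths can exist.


Sum = 2^(-1) + 2^(-6) + 2^(-6) + 2^(-7) + 2^(-8)
    = 0.5 + 0.015625 + 0.015625 + 0.0078125 + 0.00390625
    = 139/256 = 0.54296875
Since 0.54296875 <= 1, Kraft's inequality IS satisfied.
A prefix code with these lengths CAN exist.

Kraft sum = 0.54296875. Satisfied.


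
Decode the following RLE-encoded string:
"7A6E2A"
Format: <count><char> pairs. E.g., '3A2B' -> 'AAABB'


Expanding each <count><char> pair:
  7A -> 'AAAAAAA'
  6E -> 'EEEEEE'
  2A -> 'AA'

Decoded = AAAAAAAEEEEEEAA


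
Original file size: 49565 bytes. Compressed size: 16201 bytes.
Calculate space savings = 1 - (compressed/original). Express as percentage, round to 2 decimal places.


ratio = compressed/original = 16201/49565 = 0.326864
savings = 1 - ratio = 1 - 0.326864 = 0.673136
as a percentage: 0.673136 * 100 = 67.31%

Space savings = 1 - 16201/49565 = 67.31%


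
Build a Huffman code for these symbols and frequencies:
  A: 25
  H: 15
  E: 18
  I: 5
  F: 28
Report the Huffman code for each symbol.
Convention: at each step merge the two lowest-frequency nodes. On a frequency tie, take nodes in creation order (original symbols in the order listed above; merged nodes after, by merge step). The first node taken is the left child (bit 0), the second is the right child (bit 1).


Huffman tree construction:
Step 1: Merge I(5) + H(15) = 20
Step 2: Merge E(18) + (I+H)(20) = 38
Step 3: Merge A(25) + F(28) = 53
Step 4: Merge (E+(I+H))(38) + (A+F)(53) = 91
Read each symbol's code off the tree from the root (left child = 0, right child = 1).

Codes:
  A: 10 (length 2)
  H: 011 (length 3)
  E: 00 (length 2)
  I: 010 (length 3)
  F: 11 (length 2)
Average code length: 202/91 = 2.2198 bits/symbol


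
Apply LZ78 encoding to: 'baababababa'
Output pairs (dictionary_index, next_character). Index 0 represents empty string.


LZ78 encoding steps:
Dictionary: {0: ''}
Step 1: w='' (idx 0), next='b' -> output (0, 'b'), add 'b' as idx 1
Step 2: w='' (idx 0), next='a' -> output (0, 'a'), add 'a' as idx 2
Step 3: w='a' (idx 2), next='b' -> output (2, 'b'), add 'ab' as idx 3
Step 4: w='ab' (idx 3), next='a' -> output (3, 'a'), add 'aba' as idx 4
Step 5: w='b' (idx 1), next='a' -> output (1, 'a'), add 'ba' as idx 5
Step 6: w='ba' (idx 5), end of input -> output (5, '')


Encoded: [(0, 'b'), (0, 'a'), (2, 'b'), (3, 'a'), (1, 'a'), (5, '')]


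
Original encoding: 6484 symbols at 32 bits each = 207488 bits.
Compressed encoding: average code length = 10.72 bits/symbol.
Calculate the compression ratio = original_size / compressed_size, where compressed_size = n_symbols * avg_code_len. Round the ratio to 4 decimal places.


original_size = n_symbols * orig_bits = 6484 * 32 = 207488 bits
compressed_size = n_symbols * avg_code_len = 6484 * 10.72 = 69508.48 bits
ratio = original_size / compressed_size = 207488 / 69508.48 = 2.9851

Compression ratio = 2.9851


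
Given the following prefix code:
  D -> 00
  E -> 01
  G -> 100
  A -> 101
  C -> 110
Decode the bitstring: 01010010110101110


Decoding step by step:
Bits 01 -> E
Bits 01 -> E
Bits 00 -> D
Bits 101 -> A
Bits 101 -> A
Bits 01 -> E
Bits 110 -> C


Decoded message: EEDAAEC


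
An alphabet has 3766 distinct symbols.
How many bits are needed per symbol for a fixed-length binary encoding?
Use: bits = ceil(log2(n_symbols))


log2(3766) = 11.8788
Bracket: 2^11 = 2048 < 3766 <= 2^12 = 4096
So ceil(log2(3766)) = 12

bits = ceil(log2(3766)) = ceil(11.8788) = 12 bits


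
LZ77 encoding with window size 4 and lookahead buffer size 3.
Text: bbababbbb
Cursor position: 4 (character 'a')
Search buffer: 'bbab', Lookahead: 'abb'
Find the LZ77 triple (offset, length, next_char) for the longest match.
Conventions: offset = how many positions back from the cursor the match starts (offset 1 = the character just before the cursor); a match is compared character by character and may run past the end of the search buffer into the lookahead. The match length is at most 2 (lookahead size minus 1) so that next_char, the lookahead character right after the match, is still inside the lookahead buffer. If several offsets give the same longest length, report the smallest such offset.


Try each offset into the search buffer:
  offset=1 (pos 3, char 'b'): match length 0
  offset=2 (pos 2, char 'a'): match length 2
  offset=3 (pos 1, char 'b'): match length 0
  offset=4 (pos 0, char 'b'): match length 0
Longest match has length 2 at offset 2.
next_char = character at position 4 + 2 = 6 -> 'b'

Best match: offset=2, length=2 (matching 'ab' starting at position 2)
LZ77 triple: (2, 2, 'b')


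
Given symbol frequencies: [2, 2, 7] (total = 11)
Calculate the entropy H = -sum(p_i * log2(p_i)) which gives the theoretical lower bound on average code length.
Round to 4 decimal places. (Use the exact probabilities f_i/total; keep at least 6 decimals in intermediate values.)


Per-symbol terms -p_i * log2(p_i) with p_i = f_i/11:
  p = 2/11 = 0.181818: log2(p) = -2.459432, -p*log2(p) = 0.447169
  p = 2/11 = 0.181818: log2(p) = -2.459432, -p*log2(p) = 0.447169
  p = 7/11 = 0.636364: log2(p) = -0.652077, -p*log2(p) = 0.414958
H = 0.447169 + 0.447169 + 0.414958 = 1.309296

H = 1.3093 bits/symbol


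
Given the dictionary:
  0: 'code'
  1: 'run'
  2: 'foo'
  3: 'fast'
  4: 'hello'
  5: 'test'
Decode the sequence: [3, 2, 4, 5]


Look up each index in the dictionary:
  3 -> 'fast'
  2 -> 'foo'
  4 -> 'hello'
  5 -> 'test'

Decoded: "fast foo hello test"


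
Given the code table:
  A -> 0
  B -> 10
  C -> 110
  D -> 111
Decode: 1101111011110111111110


Decoding:
110 -> C
111 -> D
10 -> B
111 -> D
10 -> B
111 -> D
111 -> D
110 -> C


Result: CDBDBDDC


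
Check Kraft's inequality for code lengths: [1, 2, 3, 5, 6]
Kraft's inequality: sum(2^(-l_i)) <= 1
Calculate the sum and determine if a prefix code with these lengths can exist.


Sum = 2^(-1) + 2^(-2) + 2^(-3) + 2^(-5) + 2^(-6)
    = 0.5 + 0.25 + 0.125 + 0.03125 + 0.015625
    = 59/64 = 0.921875
Since 0.921875 <= 1, Kraft's inequality IS satisfied.
A prefix code with these lengths CAN exist.

Kraft sum = 0.921875. Satisfied.
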